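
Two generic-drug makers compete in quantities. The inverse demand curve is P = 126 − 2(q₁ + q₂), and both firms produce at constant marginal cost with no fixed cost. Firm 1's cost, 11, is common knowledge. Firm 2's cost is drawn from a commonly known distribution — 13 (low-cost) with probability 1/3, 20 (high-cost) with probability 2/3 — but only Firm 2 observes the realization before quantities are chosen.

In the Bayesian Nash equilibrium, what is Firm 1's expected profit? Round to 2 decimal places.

Firm 2 with cost c maximizes (126 − 2(q₁+q₂) − c)·q₂, giving q₂(c) = (126 − c − 2q₁)/4.
E[c₂] = 1/3·13 + 2/3·20 = 17.6667
Firm 1's FOC against E[q₂] yields q₁ = (126 − 2·11 + E[c₂])/6 = (126 − 22 + 17.6667)/6 = 20.2778.
E[P] = 126 − 2·(q₁ + E[q₂]) = 51.5556; Firm 1's expected profit = (E[P] − 11)·q₁ = (51.5556 − 11)·20.2778 = 822.377.

822.38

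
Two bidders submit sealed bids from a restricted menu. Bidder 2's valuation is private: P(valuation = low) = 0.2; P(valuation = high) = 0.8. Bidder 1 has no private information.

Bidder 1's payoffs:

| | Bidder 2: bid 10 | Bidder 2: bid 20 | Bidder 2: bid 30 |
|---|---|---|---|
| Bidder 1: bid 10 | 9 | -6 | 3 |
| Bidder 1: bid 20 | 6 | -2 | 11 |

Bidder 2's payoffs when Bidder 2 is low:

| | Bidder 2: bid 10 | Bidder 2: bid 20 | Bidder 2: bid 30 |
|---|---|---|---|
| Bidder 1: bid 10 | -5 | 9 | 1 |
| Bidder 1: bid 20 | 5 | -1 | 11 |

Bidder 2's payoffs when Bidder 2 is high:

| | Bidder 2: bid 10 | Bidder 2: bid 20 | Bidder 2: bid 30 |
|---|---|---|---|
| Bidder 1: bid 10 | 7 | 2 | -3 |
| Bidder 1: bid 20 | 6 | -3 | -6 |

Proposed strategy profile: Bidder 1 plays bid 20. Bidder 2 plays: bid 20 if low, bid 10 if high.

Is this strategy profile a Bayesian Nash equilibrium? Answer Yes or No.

A profile is a BNE iff every type of every player is best-responding given beliefs about the other side.
Bidder 1 plays bid 20: E[bid 20] = 0.2·(-2) + 0.8·(6) = 4.4; E[bid 10] = 6. Not best-responding. ✗
Bidder 2 (valuation low), facing bid 20: bid 10 gives 5, bid 20 gives -1, bid 30 gives 11. Proposed bid 20 is not best — profitable deviation exists. ✗
Bidder 2 (valuation high), facing bid 20: bid 10 gives 6, bid 20 gives -3, bid 30 gives -6. Proposed bid 10 is best. ✓

No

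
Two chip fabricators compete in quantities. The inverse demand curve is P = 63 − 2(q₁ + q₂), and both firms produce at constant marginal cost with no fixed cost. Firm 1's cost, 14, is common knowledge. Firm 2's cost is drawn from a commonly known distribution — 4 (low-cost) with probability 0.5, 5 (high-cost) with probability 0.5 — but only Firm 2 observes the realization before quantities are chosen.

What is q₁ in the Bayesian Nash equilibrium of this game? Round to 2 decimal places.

Firm 2 with cost c maximizes (63 − 2(q₁+q₂) − c)·q₂, giving q₂(c) = (63 − c − 2q₁)/4.
E[c₂] = 0.5·4 + 0.5·5 = 4.5
Firm 1's FOC against E[q₂] yields q₁ = (63 − 2·14 + E[c₂])/6 = (63 − 28 + 4.5)/6 = 6.58333.

6.58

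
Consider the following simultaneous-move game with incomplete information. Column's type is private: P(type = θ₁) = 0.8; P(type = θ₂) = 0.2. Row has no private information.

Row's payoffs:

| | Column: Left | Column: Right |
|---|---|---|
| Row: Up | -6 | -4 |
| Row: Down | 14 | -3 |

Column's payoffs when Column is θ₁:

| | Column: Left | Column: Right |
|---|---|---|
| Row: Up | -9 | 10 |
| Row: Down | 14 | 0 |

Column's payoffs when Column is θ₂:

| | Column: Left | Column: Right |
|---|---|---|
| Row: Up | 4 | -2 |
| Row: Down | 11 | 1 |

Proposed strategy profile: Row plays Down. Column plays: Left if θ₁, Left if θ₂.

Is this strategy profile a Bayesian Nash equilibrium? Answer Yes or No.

Row plays Down: E[Down] = 0.8·(14) + 0.2·(14) = 14; E[Up] = -6. Best-responding. ✓
Column (type θ₁), facing Down: Left gives 14, Right gives 0. Proposed Left is best. ✓
Column (type θ₂), facing Down: Left gives 11, Right gives 1. Proposed Left is best. ✓

Yes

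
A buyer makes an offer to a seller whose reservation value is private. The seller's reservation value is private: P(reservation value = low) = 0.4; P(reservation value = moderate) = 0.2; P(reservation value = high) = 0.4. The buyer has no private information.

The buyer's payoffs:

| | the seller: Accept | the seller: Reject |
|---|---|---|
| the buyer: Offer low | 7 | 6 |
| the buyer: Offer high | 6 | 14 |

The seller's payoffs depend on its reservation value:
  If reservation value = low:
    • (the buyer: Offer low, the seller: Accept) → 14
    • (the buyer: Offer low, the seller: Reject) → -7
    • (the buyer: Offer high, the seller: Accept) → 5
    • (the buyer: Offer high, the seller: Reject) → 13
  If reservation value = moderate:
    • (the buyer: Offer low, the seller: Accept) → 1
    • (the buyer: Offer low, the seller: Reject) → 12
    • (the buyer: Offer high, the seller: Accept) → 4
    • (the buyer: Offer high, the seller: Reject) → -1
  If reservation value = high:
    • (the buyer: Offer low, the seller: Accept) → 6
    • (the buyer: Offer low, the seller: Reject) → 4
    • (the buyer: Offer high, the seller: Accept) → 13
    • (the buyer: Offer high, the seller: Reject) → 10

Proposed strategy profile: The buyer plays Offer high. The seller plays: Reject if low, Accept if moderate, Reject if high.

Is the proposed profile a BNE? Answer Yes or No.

No

The buyer plays Offer high: E[Offer high] = 0.4·(14) + 0.2·(6) + 0.4·(14) = 12.4; E[Offer low] = 6.2. Best-responding. ✓
The seller (reservation value low), facing Offer high: Accept gives 5, Reject gives 13. Proposed Reject is best. ✓
The seller (reservation value moderate), facing Offer high: Accept gives 4, Reject gives -1. Proposed Accept is best. ✓
The seller (reservation value high), facing Offer high: Accept gives 13, Reject gives 10. Proposed Reject is not best — profitable deviation exists. ✗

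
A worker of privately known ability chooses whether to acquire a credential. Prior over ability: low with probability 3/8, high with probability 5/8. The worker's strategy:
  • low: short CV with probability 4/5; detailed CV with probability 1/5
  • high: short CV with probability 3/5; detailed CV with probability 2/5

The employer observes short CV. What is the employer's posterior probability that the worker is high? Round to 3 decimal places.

0.556

Apply Bayes' rule using the sender's strategy as the likelihood.
P(short CV) = (3/8)·(4/5) + (5/8)·(3/5) = 27/40
P(high | short CV) = ((5/8)·(3/5)) / (27/40) = (3/8) / (27/40) = 5/9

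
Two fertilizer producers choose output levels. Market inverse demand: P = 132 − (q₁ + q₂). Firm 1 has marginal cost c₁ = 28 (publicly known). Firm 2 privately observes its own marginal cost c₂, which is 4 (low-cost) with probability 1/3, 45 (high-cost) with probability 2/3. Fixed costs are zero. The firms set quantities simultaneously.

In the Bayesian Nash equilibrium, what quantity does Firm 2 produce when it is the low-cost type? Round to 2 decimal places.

46.11

Type-c best response for Firm 2: q₂(c) = (132 − c)/2 − q₁/2.
Firm 1 maximizes expected profit; its first-order condition is 132 − 2q₁ − E[q₂] − 28 = 0.
Substituting E[q₂] and solving: E[c₂] = 31.3333, so q₁ = (132 − 2·28 + 31.3333)/3 = 35.7778.
q₂(low-cost) = (132 − 4 − 35.7778)/2 = 46.1111.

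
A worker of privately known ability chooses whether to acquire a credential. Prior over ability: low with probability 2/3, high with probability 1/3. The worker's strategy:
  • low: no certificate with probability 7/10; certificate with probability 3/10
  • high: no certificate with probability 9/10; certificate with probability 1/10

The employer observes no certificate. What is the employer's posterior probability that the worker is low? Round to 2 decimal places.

0.61

P(no certificate) = (2/3)·(7/10) + (1/3)·(9/10) = 23/30
P(low | no certificate) = ((2/3)·(7/10)) / (23/30) = (7/15) / (23/30) = 14/23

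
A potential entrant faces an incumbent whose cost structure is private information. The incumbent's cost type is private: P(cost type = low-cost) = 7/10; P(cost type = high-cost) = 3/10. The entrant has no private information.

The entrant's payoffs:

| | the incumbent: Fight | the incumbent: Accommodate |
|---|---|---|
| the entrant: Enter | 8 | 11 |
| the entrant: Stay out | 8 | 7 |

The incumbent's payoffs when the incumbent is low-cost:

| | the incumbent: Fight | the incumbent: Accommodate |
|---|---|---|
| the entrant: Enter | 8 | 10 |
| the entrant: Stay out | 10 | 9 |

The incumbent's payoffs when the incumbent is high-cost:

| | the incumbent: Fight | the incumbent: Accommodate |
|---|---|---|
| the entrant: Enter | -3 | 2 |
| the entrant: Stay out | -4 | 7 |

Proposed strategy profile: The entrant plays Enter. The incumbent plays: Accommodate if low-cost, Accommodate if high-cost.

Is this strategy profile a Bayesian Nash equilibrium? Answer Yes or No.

Yes

The entrant plays Enter: E[Enter] = 7/10·(11) + 3/10·(11) = 11; E[Stay out] = 7. Best-responding. ✓
The incumbent (cost type low-cost), facing Enter: Fight gives 8, Accommodate gives 10. Proposed Accommodate is best. ✓
The incumbent (cost type high-cost), facing Enter: Fight gives -3, Accommodate gives 2. Proposed Accommodate is best. ✓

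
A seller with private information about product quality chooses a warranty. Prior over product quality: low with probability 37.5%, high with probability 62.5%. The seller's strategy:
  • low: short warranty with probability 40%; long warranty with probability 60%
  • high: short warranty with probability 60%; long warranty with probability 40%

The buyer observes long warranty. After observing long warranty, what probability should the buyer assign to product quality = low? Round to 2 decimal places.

P(long warranty) = 0.375·0.6 + 0.625·0.4 = 0.475
P(low | long warranty) = (0.375·0.6) / 0.475 = 0.225 / 0.475 = 0.473684

0.47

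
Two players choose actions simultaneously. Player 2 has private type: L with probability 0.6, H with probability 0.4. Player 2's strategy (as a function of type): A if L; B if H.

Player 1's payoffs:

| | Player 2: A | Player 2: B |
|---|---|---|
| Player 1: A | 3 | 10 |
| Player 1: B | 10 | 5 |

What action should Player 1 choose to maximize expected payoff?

B

E[A] = 0.6·(3) + 0.4·(10) = 5.8
E[B] = 0.6·(10) + 0.4·(5) = 8
Best response: B (8 is the largest).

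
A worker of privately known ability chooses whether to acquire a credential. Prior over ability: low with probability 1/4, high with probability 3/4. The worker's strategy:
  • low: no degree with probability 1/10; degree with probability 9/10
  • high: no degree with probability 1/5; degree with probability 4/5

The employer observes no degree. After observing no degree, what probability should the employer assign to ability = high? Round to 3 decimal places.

P(no degree) = (1/4)·(1/10) + (3/4)·(1/5) = 7/40
P(high | no degree) = ((3/4)·(1/5)) / (7/40) = (3/20) / (7/40) = 6/7

0.857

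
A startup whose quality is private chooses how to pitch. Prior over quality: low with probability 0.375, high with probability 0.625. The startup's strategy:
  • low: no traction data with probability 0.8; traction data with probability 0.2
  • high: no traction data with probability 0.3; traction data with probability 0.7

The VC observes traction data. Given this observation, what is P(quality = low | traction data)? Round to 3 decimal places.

0.146

P(traction data) = 0.375·0.2 + 0.625·0.7 = 0.5125
P(low | traction data) = (0.375·0.2) / 0.5125 = 0.075 / 0.5125 = 0.146341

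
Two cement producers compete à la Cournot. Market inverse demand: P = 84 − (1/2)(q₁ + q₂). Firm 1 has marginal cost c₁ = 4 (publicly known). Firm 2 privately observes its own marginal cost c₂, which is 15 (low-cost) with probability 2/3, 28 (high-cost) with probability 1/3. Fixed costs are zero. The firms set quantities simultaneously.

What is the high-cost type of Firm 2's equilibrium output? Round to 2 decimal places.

Each type of Firm 2 best-responds to q₁; Firm 1 best-responds to the expected q₂ over Firm 2's types.
Firm 2 with cost c maximizes (84 − (1/2)(q₁+q₂) − c)·q₂, giving q₂(c) = (84 − c − (1/2)q₁).
E[c₂] = 2/3·15 + 1/3·28 = 19.3333
Firm 1's FOC against E[q₂] yields q₁ = (84 − 2·4 + E[c₂])/(3/2) = (84 − 8 + 19.3333)/(3/2) = 63.5556.
q₂(high-cost) = (84 − 28 − (1/2)·63.5556) = 24.2222.

24.22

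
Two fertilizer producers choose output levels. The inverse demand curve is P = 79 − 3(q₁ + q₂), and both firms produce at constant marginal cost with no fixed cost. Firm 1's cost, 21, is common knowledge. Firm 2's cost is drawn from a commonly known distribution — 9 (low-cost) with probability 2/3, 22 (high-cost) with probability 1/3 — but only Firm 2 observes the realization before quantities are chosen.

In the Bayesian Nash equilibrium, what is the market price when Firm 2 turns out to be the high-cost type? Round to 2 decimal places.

Type-c best response for Firm 2: q₂(c) = (79 − c)/6 − q₁/2.
Firm 1 maximizes expected profit; its first-order condition is 79 − 6q₁ − 3E[q₂] − 21 = 0.
Substituting E[q₂] and solving: E[c₂] = 13.3333, so q₁ = (79 − 2·21 + 13.3333)/9 = 5.59259.
q₂(high-cost) = 6.7037, so P = 79 − 3·(5.59259 + 6.7037) = 42.1111.

42.11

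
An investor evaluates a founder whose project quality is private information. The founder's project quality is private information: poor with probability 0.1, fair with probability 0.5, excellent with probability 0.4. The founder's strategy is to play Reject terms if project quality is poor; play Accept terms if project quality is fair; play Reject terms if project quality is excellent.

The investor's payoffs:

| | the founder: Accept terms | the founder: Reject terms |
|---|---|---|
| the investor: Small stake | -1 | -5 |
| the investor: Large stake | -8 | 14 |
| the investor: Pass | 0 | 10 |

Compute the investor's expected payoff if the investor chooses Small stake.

Take the expectation over the founder's project quality, weighting each type's action by its prior probability.
E[Small stake] = 0.1·(-5) + 0.5·(-1) + 0.4·(-5) = (-0.5) + (-0.5) + (-2) = -3

-3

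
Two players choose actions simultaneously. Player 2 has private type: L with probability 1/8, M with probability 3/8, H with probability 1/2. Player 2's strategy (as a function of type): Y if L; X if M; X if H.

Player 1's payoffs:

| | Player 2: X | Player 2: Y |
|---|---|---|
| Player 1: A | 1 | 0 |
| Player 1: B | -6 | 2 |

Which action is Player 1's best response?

E[A] = 1/8·(0) + 3/8·(1) + 1/2·(1) = 7/8
E[B] = 1/8·(2) + 3/8·(-6) + 1/2·(-6) = -5
Best response: A (7/8 is the largest).

A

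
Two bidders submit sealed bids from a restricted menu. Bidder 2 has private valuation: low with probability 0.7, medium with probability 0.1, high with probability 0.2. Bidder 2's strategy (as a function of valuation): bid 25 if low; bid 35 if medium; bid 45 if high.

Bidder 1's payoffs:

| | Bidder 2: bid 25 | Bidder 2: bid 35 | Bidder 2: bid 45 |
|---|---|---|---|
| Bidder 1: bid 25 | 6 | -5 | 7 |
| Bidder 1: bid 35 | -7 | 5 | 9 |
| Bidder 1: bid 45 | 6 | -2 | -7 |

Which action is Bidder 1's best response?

bid 25

Compute Bidder 1's expected payoff for each action, taking the expectation over Bidder 2's type.
E[bid 25] = 0.7·(6) + 0.1·(-5) + 0.2·(7) = 5.1
E[bid 35] = 0.7·(-7) + 0.1·(5) + 0.2·(9) = -2.6
E[bid 45] = 0.7·(6) + 0.1·(-2) + 0.2·(-7) = 2.6
Best response: bid 25 (5.1 is the largest).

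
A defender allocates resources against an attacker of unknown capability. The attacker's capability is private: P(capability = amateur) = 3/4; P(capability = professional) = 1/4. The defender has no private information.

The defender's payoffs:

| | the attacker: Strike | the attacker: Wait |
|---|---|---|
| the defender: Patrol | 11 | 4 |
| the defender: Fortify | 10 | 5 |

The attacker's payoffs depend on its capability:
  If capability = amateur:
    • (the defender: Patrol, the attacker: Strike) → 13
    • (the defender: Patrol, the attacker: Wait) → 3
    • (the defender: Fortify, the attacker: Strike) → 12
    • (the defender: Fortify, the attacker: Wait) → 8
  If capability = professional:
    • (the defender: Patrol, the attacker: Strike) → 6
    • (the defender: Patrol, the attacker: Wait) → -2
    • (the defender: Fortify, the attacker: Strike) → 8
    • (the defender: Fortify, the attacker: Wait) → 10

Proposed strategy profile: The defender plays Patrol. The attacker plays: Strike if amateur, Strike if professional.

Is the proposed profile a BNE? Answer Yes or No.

The defender plays Patrol: E[Patrol] = 3/4·(11) + 1/4·(11) = 11; E[Fortify] = 10. Best-responding. ✓
The attacker (capability amateur), facing Patrol: Strike gives 13, Wait gives 3. Proposed Strike is best. ✓
The attacker (capability professional), facing Patrol: Strike gives 6, Wait gives -2. Proposed Strike is best. ✓

Yes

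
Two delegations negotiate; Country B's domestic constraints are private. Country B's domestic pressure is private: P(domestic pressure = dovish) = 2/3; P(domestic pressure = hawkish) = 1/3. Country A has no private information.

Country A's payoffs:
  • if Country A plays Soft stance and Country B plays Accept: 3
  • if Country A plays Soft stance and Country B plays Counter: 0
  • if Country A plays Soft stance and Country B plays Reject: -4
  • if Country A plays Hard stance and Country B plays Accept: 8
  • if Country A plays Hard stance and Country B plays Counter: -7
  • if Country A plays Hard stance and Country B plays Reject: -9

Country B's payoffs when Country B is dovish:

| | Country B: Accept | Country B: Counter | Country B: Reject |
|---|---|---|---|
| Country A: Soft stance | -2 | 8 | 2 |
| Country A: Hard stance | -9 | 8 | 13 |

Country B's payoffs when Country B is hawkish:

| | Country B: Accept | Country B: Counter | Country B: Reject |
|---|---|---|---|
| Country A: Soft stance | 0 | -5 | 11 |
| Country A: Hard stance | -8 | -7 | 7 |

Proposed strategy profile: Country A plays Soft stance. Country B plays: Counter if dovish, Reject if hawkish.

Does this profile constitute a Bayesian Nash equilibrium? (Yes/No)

A profile is a BNE iff every type of every player is best-responding given beliefs about the other side.
Country A plays Soft stance: E[Soft stance] = 2/3·(0) + 1/3·(-4) = -4/3; E[Hard stance] = -23/3. Best-responding. ✓
Country B (domestic pressure dovish), facing Soft stance: Accept gives -2, Counter gives 8, Reject gives 2. Proposed Counter is best. ✓
Country B (domestic pressure hawkish), facing Soft stance: Accept gives 0, Counter gives -5, Reject gives 11. Proposed Reject is best. ✓

Yes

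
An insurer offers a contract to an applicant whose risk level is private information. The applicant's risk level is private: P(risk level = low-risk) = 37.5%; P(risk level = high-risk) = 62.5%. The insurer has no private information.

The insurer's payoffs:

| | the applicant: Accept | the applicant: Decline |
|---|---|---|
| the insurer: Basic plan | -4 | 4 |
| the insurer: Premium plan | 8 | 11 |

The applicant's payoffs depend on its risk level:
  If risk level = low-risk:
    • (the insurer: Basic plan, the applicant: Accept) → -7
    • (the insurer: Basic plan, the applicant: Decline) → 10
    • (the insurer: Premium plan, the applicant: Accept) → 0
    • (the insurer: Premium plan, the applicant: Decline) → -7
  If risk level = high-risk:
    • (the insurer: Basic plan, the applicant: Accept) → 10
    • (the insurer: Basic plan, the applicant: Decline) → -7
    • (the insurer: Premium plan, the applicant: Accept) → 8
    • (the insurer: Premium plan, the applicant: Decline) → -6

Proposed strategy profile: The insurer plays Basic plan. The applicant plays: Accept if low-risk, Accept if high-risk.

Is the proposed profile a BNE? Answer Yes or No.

No

The insurer plays Basic plan: E[Basic plan] = 0.375·(-4) + 0.625·(-4) = -4; E[Premium plan] = 8. Not best-responding. ✗
The applicant (risk level low-risk), facing Basic plan: Accept gives -7, Decline gives 10. Proposed Accept is not best — profitable deviation exists. ✗
The applicant (risk level high-risk), facing Basic plan: Accept gives 10, Decline gives -7. Proposed Accept is best. ✓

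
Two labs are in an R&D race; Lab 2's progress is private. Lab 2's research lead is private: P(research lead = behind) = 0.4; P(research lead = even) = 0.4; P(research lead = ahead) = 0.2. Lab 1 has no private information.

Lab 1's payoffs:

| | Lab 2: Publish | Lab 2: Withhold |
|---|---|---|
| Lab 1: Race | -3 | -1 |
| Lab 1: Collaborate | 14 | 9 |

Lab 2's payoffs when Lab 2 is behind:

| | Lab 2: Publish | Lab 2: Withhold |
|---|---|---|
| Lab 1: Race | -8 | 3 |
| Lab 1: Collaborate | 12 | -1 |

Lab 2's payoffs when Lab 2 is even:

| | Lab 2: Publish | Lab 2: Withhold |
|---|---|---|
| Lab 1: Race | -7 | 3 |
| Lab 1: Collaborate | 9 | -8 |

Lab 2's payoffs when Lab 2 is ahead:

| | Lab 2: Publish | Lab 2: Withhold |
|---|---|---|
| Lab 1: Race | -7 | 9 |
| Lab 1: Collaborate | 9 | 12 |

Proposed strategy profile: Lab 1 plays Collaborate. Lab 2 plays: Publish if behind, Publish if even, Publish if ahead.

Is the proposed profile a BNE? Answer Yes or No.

No

A profile is a BNE iff every type of every player is best-responding given beliefs about the other side.
Lab 1 plays Collaborate: E[Collaborate] = 0.4·(14) + 0.4·(14) + 0.2·(14) = 14; E[Race] = -3. Best-responding. ✓
Lab 2 (research lead behind), facing Collaborate: Publish gives 12, Withhold gives -1. Proposed Publish is best. ✓
Lab 2 (research lead even), facing Collaborate: Publish gives 9, Withhold gives -8. Proposed Publish is best. ✓
Lab 2 (research lead ahead), facing Collaborate: Publish gives 9, Withhold gives 12. Proposed Publish is not best — profitable deviation exists. ✗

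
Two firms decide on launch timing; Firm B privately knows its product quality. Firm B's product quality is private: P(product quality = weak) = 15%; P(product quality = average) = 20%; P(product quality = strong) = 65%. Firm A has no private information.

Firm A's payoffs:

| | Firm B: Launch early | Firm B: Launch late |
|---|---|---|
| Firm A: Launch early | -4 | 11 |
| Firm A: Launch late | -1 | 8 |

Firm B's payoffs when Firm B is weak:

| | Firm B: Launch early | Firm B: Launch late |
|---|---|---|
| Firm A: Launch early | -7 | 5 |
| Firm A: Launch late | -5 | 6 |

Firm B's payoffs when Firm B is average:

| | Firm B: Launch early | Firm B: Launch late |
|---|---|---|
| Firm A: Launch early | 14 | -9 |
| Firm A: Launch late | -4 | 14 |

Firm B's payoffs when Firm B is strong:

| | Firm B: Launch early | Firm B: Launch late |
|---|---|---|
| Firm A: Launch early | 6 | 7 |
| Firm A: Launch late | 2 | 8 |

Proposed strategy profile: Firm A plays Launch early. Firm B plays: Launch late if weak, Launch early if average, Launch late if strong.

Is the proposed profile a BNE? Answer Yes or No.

Yes

A profile is a BNE iff every type of every player is best-responding given beliefs about the other side.
Firm A plays Launch early: E[Launch early] = 0.15·(11) + 0.2·(-4) + 0.65·(11) = 8; E[Launch late] = 6.2. Best-responding. ✓
Firm B (product quality weak), facing Launch early: Launch early gives -7, Launch late gives 5. Proposed Launch late is best. ✓
Firm B (product quality average), facing Launch early: Launch early gives 14, Launch late gives -9. Proposed Launch early is best. ✓
Firm B (product quality strong), facing Launch early: Launch early gives 6, Launch late gives 7. Proposed Launch late is best. ✓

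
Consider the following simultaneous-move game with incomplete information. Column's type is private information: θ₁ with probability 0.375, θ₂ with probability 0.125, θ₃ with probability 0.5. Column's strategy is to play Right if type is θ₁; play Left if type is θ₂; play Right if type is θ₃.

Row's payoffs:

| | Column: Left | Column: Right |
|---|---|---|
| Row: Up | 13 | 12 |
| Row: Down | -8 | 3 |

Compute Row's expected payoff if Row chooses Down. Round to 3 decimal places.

1.625

E[Down] = 0.375·3 + 0.125·(-8) + 0.5·3 = 1.125 + (-1) + 1.5 = 1.625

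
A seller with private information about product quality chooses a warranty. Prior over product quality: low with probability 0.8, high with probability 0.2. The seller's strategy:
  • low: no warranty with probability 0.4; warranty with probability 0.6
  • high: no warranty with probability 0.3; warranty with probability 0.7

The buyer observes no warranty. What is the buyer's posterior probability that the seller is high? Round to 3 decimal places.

Apply Bayes' rule using the sender's strategy as the likelihood.
P(no warranty) = 0.8·0.4 + 0.2·0.3 = 0.38
P(high | no warranty) = (0.2·0.3) / 0.38 = 0.06 / 0.38 = 0.157895

0.158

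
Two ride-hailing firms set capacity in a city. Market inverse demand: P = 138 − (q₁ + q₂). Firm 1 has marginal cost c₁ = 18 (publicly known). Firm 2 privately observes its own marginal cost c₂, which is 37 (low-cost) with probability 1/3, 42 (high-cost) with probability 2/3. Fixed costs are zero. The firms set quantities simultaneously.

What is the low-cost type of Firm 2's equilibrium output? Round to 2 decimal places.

26.78

Firm 2 with cost c maximizes (138 − (q₁+q₂) − c)·q₂, giving q₂(c) = (138 − c − q₁)/2.
E[c₂] = 1/3·37 + 2/3·42 = 40.3333
Firm 1's FOC against E[q₂] yields q₁ = (138 − 2·18 + E[c₂])/3 = (138 − 36 + 40.3333)/3 = 47.4444.
q₂(low-cost) = (138 − 37 − 47.4444)/2 = 26.7778.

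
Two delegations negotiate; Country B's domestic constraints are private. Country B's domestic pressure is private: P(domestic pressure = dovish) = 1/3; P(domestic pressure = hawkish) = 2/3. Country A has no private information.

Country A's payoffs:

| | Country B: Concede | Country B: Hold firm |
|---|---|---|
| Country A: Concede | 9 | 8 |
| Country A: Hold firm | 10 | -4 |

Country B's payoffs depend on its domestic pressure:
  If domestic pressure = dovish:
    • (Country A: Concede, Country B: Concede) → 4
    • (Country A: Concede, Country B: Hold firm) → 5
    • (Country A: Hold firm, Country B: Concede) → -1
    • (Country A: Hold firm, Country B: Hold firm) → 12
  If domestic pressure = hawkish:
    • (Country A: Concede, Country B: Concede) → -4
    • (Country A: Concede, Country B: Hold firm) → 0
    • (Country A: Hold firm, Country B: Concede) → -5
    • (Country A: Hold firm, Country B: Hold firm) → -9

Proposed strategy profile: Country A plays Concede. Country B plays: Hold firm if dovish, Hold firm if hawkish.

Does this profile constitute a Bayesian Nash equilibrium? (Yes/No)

Yes

Country A plays Concede: E[Concede] = 1/3·(8) + 2/3·(8) = 8; E[Hold firm] = -4. Best-responding. ✓
Country B (domestic pressure dovish), facing Concede: Concede gives 4, Hold firm gives 5. Proposed Hold firm is best. ✓
Country B (domestic pressure hawkish), facing Concede: Concede gives -4, Hold firm gives 0. Proposed Hold firm is best. ✓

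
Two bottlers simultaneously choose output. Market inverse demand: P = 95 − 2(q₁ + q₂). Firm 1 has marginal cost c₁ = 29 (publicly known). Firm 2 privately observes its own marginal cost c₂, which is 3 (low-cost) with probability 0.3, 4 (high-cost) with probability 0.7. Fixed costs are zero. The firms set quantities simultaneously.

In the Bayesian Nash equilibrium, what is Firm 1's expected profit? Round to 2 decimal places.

92.03

Firm 2 with cost c maximizes (95 − 2(q₁+q₂) − c)·q₂, giving q₂(c) = (95 − c − 2q₁)/4.
E[c₂] = 0.3·3 + 0.7·4 = 3.7
Firm 1's FOC against E[q₂] yields q₁ = (95 − 2·29 + E[c₂])/6 = (95 − 58 + 3.7)/6 = 6.78333.
E[P] = 95 − 2·(q₁ + E[q₂]) = 42.5667; Firm 1's expected profit = (E[P] − 29)·q₁ = (42.5667 − 29)·6.78333 = 92.0272.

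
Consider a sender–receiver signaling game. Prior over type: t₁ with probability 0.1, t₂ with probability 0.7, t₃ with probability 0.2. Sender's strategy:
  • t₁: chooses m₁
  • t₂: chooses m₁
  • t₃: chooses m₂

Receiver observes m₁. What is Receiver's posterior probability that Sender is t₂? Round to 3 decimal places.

Apply Bayes' rule using the sender's strategy as the likelihood.
P(m₁) = 0.1·1 + 0.7·1 + 0.2·0 = 0.8
P(t₂ | m₁) = (0.7·1) / 0.8 = 0.7 / 0.8 = 0.875

0.875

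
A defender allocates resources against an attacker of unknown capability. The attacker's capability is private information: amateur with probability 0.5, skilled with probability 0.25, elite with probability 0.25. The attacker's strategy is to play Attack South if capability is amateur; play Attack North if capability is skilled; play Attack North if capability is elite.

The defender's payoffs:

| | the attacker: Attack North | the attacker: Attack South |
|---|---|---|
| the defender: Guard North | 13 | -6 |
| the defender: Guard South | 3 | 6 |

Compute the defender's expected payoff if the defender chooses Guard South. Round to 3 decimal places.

E[Guard South] = 0.5·6 + 0.25·3 + 0.25·3 = 3 + 0.75 + 0.75 = 4.5

4.500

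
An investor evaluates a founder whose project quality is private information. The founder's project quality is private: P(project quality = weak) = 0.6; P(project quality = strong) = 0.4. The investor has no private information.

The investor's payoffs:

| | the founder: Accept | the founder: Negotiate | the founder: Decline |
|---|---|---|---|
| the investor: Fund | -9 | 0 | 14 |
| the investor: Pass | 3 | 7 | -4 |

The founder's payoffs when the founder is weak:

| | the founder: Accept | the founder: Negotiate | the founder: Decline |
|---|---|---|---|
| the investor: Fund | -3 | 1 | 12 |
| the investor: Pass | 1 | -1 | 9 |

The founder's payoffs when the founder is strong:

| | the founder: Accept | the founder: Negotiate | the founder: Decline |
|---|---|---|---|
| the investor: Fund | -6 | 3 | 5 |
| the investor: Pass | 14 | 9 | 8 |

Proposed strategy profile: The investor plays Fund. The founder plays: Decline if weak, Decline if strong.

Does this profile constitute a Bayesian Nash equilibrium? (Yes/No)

Yes

The investor plays Fund: E[Fund] = 0.6·(14) + 0.4·(14) = 14; E[Pass] = -4. Best-responding. ✓
The founder (project quality weak), facing Fund: Accept gives -3, Negotiate gives 1, Decline gives 12. Proposed Decline is best. ✓
The founder (project quality strong), facing Fund: Accept gives -6, Negotiate gives 3, Decline gives 5. Proposed Decline is best. ✓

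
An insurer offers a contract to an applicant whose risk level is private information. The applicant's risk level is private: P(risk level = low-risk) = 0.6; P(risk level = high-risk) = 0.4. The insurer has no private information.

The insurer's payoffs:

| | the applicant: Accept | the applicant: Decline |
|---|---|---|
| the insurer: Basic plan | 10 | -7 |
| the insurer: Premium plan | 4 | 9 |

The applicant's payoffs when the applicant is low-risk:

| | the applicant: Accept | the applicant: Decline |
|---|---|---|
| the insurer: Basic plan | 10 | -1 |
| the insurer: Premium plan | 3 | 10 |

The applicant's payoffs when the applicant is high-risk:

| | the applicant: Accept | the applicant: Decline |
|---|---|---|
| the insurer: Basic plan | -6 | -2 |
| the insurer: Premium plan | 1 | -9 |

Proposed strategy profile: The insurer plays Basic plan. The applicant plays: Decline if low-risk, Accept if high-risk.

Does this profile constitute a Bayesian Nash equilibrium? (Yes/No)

A profile is a BNE iff every type of every player is best-responding given beliefs about the other side.
The insurer plays Basic plan: E[Basic plan] = 0.6·(-7) + 0.4·(10) = -0.2; E[Premium plan] = 7. Not best-responding. ✗
The applicant (risk level low-risk), facing Basic plan: Accept gives 10, Decline gives -1. Proposed Decline is not best — profitable deviation exists. ✗
The applicant (risk level high-risk), facing Basic plan: Accept gives -6, Decline gives -2. Proposed Accept is not best — profitable deviation exists. ✗

No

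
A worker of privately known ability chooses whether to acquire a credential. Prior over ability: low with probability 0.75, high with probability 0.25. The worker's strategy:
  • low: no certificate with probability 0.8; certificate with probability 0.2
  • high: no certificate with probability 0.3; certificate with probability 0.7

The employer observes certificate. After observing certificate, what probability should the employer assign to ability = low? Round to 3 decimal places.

0.462

P(certificate) = 0.75·0.2 + 0.25·0.7 = 0.325
P(low | certificate) = (0.75·0.2) / 0.325 = 0.15 / 0.325 = 0.461538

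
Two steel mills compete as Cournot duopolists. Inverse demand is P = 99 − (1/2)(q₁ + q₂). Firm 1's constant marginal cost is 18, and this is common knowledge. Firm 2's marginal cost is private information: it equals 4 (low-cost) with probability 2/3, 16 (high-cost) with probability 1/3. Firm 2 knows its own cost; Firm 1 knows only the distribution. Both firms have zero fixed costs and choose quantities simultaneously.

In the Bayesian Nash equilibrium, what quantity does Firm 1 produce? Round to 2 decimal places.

Firm 2 with cost c maximizes (99 − (1/2)(q₁+q₂) − c)·q₂, giving q₂(c) = (99 − c − (1/2)q₁).
E[c₂] = 2/3·4 + 1/3·16 = 8
Firm 1's FOC against E[q₂] yields q₁ = (99 − 2·18 + E[c₂])/(3/2) = (99 − 36 + 8)/(3/2) = 47.3333.

47.33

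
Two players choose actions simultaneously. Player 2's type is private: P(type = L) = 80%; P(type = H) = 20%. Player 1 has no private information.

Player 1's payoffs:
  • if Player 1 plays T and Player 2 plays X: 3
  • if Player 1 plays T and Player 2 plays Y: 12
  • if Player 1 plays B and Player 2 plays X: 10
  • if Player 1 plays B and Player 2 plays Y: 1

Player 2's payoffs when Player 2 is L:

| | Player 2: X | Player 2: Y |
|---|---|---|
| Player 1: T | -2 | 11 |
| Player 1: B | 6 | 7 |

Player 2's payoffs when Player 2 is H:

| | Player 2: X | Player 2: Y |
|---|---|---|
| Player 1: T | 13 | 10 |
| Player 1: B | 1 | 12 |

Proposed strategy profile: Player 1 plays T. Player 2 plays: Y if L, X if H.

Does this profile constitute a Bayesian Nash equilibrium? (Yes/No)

Yes

Player 1 plays T: E[T] = 0.8·(12) + 0.2·(3) = 10.2; E[B] = 2.8. Best-responding. ✓
Player 2 (type L), facing T: X gives -2, Y gives 11. Proposed Y is best. ✓
Player 2 (type H), facing T: X gives 13, Y gives 10. Proposed X is best. ✓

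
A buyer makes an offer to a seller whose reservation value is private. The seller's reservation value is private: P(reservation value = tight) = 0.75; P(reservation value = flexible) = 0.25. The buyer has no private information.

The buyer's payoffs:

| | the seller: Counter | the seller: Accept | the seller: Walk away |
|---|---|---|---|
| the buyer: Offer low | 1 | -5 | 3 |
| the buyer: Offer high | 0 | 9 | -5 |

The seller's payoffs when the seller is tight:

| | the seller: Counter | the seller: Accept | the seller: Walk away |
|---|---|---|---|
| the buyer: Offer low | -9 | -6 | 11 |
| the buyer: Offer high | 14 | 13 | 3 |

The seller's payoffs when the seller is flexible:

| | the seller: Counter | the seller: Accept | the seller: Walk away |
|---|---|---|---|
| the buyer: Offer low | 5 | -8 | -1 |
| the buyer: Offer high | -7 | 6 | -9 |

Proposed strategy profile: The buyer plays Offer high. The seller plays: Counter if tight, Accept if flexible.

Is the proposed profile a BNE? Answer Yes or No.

The buyer plays Offer high: E[Offer high] = 0.75·(0) + 0.25·(9) = 2.25; E[Offer low] = -0.5. Best-responding. ✓
The seller (reservation value tight), facing Offer high: Counter gives 14, Accept gives 13, Walk away gives 3. Proposed Counter is best. ✓
The seller (reservation value flexible), facing Offer high: Counter gives -7, Accept gives 6, Walk away gives -9. Proposed Accept is best. ✓

Yes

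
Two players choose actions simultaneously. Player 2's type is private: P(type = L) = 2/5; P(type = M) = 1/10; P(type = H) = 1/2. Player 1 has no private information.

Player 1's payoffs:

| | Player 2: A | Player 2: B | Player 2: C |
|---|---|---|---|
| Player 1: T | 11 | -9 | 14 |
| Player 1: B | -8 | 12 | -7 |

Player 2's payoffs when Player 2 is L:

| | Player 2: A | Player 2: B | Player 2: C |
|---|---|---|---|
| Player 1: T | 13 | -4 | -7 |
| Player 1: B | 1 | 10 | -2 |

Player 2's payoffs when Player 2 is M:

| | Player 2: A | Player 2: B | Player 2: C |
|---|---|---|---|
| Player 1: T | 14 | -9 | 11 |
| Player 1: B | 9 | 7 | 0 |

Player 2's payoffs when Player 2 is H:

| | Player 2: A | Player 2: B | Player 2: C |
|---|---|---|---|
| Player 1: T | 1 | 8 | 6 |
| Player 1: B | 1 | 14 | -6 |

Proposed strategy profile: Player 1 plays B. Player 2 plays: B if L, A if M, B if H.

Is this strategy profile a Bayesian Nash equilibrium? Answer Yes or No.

Player 1 plays B: E[B] = 2/5·(12) + 1/10·(-8) + 1/2·(12) = 10; E[T] = -7. Best-responding. ✓
Player 2 (type L), facing B: A gives 1, B gives 10, C gives -2. Proposed B is best. ✓
Player 2 (type M), facing B: A gives 9, B gives 7, C gives 0. Proposed A is best. ✓
Player 2 (type H), facing B: A gives 1, B gives 14, C gives -6. Proposed B is best. ✓

Yes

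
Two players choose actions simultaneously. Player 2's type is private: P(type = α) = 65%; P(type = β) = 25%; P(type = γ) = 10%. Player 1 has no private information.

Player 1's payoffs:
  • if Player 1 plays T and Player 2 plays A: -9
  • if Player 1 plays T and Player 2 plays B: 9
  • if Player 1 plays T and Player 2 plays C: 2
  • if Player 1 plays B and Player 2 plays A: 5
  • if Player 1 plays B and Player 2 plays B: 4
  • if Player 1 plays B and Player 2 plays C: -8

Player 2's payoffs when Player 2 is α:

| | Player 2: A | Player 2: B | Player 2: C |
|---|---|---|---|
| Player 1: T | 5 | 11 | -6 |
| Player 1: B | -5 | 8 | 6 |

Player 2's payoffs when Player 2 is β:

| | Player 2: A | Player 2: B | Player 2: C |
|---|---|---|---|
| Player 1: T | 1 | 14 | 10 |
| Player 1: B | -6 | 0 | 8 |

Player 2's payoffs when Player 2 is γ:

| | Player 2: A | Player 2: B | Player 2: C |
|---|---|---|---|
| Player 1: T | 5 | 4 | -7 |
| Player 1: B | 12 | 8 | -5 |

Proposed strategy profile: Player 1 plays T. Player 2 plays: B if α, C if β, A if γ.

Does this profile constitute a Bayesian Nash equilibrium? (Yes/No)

Player 1 plays T: E[T] = 0.65·(9) + 0.25·(2) + 0.1·(-9) = 5.45; E[B] = 1.1. Best-responding. ✓
Player 2 (type α), facing T: A gives 5, B gives 11, C gives -6. Proposed B is best. ✓
Player 2 (type β), facing T: A gives 1, B gives 14, C gives 10. Proposed C is not best — profitable deviation exists. ✗
Player 2 (type γ), facing T: A gives 5, B gives 4, C gives -7. Proposed A is best. ✓

No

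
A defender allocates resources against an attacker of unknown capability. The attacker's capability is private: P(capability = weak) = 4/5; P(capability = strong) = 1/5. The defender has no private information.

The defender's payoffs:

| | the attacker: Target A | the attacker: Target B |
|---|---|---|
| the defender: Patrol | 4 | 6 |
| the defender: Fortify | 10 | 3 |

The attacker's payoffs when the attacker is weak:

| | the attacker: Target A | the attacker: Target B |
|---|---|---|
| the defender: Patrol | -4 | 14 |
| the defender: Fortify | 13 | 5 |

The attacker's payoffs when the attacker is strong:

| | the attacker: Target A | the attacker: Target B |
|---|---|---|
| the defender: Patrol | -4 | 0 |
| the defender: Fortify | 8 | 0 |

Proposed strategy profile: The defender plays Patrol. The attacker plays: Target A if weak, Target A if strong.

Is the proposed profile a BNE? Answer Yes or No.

No

The defender plays Patrol: E[Patrol] = 4/5·(4) + 1/5·(4) = 4; E[Fortify] = 10. Not best-responding. ✗
The attacker (capability weak), facing Patrol: Target A gives -4, Target B gives 14. Proposed Target A is not best — profitable deviation exists. ✗
The attacker (capability strong), facing Patrol: Target A gives -4, Target B gives 0. Proposed Target A is not best — profitable deviation exists. ✗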